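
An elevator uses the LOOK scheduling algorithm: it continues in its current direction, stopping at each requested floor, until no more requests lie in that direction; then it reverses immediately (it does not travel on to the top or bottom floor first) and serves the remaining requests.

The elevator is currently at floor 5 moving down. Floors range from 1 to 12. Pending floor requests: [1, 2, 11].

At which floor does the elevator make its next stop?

Answer: 2

Derivation:
Current floor: 5, direction: down
Requests above: [11]
Requests below: [1, 2]
Moving down and requests lie below → nearest below is max([1, 2]) = 2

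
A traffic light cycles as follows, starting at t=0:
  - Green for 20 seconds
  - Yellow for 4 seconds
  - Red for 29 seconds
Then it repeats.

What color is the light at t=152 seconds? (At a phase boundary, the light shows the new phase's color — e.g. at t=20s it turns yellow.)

Answer: red

Derivation:
Cycle length = 20 + 4 + 29 = 53s
t = 152, phase_t = 152 mod 53 = 46
46 >= 24 → RED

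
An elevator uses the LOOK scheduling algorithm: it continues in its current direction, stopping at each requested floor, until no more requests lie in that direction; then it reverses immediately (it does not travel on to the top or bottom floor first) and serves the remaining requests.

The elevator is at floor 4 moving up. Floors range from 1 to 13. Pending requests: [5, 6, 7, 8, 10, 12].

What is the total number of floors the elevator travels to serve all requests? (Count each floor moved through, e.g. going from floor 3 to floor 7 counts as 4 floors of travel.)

Start at floor 4 moving up, LOOK stop order: [5, 6, 7, 8, 10, 12]
  4 → 5: |5-4| = 1, total = 1
  5 → 6: |6-5| = 1, total = 2
  6 → 7: |7-6| = 1, total = 3
  7 → 8: |8-7| = 1, total = 4
  8 → 10: |10-8| = 2, total = 6
  10 → 12: |12-10| = 2, total = 8

Answer: 8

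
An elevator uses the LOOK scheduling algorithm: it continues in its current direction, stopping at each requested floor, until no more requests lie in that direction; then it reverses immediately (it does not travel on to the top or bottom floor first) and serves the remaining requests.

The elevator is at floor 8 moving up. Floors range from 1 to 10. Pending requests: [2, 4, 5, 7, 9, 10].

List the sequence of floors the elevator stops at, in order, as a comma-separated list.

Current: 8, moving UP
Serve above first (ascending): [9, 10]
Then reverse, serve below (descending): [7, 5, 4, 2]

Answer: 9, 10, 7, 5, 4, 2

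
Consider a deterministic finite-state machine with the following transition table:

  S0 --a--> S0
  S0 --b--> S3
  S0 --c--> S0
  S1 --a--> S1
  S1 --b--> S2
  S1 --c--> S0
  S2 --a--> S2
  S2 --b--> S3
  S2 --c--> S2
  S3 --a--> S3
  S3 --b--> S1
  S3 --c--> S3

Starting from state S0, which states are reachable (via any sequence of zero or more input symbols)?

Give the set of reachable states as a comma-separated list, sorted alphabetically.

Answer: S0, S1, S2, S3

Derivation:
BFS from S0:
  visit S0: S0--a-->S0 (seen), S0--b-->S3 (new), S0--c-->S0 (seen)
  visit S3: S3--a-->S3 (seen), S3--b-->S1 (new), S3--c-->S3 (seen)
  visit S1: S1--a-->S1 (seen), S1--b-->S2 (new), S1--c-->S0 (seen)
  visit S2: S2--a-->S2 (seen), S2--b-->S3 (seen), S2--c-->S2 (seen)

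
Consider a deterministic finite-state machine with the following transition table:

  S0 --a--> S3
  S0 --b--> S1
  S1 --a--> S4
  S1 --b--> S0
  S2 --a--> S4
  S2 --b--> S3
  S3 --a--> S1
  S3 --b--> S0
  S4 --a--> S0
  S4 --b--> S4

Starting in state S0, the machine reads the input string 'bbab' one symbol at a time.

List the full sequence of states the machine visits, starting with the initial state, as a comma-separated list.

Start: S0
  read 'b': S0 --b--> S1
  read 'b': S1 --b--> S0
  read 'a': S0 --a--> S3
  read 'b': S3 --b--> S0

Answer: S0, S1, S0, S3, S0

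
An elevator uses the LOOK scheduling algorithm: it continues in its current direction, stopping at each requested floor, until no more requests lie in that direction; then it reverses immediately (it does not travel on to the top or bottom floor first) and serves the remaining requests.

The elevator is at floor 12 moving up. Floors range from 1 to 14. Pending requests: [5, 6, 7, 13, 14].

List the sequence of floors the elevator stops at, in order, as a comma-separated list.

Answer: 13, 14, 7, 6, 5

Derivation:
Current: 12, moving UP
Serve above first (ascending): [13, 14]
Then reverse, serve below (descending): [7, 6, 5]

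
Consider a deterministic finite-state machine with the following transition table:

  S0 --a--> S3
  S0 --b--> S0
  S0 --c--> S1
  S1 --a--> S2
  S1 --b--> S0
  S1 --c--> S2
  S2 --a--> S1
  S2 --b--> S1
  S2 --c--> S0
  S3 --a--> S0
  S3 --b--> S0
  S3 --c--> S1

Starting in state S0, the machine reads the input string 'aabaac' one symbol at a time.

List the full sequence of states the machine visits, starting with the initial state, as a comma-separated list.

Start: S0
  read 'a': S0 --a--> S3
  read 'a': S3 --a--> S0
  read 'b': S0 --b--> S0
  read 'a': S0 --a--> S3
  read 'a': S3 --a--> S0
  read 'c': S0 --c--> S1

Answer: S0, S3, S0, S0, S3, S0, S1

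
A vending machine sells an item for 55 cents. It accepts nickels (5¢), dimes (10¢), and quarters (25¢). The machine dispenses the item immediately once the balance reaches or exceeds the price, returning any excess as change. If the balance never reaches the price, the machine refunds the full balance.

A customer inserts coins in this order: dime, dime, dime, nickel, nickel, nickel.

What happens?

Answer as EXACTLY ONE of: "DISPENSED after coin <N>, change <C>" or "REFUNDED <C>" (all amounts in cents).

Price: 55¢
Coin 1 (dime, 10¢): balance = 10¢
Coin 2 (dime, 10¢): balance = 20¢
Coin 3 (dime, 10¢): balance = 30¢
Coin 4 (nickel, 5¢): balance = 35¢
Coin 5 (nickel, 5¢): balance = 40¢
Coin 6 (nickel, 5¢): balance = 45¢
All coins inserted, balance 45¢ < price 55¢ → REFUND 45¢

Answer: REFUNDED 45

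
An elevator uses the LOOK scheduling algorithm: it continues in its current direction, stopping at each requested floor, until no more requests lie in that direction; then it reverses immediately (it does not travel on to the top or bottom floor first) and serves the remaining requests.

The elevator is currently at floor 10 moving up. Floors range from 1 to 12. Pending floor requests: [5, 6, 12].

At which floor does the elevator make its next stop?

Current floor: 10, direction: up
Requests above: [12]
Requests below: [5, 6]
Moving up and requests lie above → nearest above is min([12]) = 12

Answer: 12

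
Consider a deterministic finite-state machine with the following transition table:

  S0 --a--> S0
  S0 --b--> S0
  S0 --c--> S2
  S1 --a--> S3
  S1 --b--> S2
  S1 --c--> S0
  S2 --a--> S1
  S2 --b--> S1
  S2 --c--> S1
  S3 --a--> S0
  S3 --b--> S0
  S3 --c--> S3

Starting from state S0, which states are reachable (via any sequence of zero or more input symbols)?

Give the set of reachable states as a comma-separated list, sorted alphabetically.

BFS from S0:
  visit S0: S0--a-->S0 (seen), S0--b-->S0 (seen), S0--c-->S2 (new)
  visit S2: S2--a-->S1 (new), S2--b-->S1 (seen), S2--c-->S1 (seen)
  visit S1: S1--a-->S3 (new), S1--b-->S2 (seen), S1--c-->S0 (seen)
  visit S3: S3--a-->S0 (seen), S3--b-->S0 (seen), S3--c-->S3 (seen)

Answer: S0, S1, S2, S3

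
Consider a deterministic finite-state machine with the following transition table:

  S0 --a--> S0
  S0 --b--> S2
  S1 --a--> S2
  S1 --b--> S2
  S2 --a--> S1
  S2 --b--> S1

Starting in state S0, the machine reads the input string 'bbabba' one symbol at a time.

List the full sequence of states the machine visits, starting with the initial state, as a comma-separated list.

Start: S0
  read 'b': S0 --b--> S2
  read 'b': S2 --b--> S1
  read 'a': S1 --a--> S2
  read 'b': S2 --b--> S1
  read 'b': S1 --b--> S2
  read 'a': S2 --a--> S1

Answer: S0, S2, S1, S2, S1, S2, S1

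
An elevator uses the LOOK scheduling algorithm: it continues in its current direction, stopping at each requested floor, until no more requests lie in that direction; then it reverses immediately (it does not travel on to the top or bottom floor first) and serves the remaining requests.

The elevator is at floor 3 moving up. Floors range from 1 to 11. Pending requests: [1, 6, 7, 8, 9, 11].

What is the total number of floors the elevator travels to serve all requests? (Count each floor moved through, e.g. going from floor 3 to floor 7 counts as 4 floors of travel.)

Answer: 18

Derivation:
Start at floor 3 moving up, LOOK stop order: [6, 7, 8, 9, 11, 1]
  3 → 6: |6-3| = 3, total = 3
  6 → 7: |7-6| = 1, total = 4
  7 → 8: |8-7| = 1, total = 5
  8 → 9: |9-8| = 1, total = 6
  9 → 11: |11-9| = 2, total = 8
  11 → 1: |1-11| = 10, total = 18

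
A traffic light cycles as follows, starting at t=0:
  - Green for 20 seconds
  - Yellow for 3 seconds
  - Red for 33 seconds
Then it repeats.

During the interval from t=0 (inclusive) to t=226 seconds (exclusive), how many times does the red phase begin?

Cycle = 20+3+33 = 56s
red phase starts at t = k*56 + 23 for k=0,1,2,...
Need k*56+23 < 226 → k < 3.625
k ∈ {0, ..., 3} → 4 starts

Answer: 4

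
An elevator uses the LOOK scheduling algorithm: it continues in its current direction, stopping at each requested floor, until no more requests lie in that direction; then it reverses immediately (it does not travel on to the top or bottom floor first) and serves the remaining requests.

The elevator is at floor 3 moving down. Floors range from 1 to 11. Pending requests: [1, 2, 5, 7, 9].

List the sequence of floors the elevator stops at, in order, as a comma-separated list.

Current: 3, moving DOWN
Serve below first (descending): [2, 1]
Then reverse, serve above (ascending): [5, 7, 9]

Answer: 2, 1, 5, 7, 9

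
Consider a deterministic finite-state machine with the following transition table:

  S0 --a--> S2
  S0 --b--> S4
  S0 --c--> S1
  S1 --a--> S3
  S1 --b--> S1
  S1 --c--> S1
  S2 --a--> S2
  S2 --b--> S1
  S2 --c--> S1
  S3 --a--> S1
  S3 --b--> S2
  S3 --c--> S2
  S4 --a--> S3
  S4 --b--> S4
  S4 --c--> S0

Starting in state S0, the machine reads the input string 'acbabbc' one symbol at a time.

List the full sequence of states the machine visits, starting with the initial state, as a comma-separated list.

Answer: S0, S2, S1, S1, S3, S2, S1, S1

Derivation:
Start: S0
  read 'a': S0 --a--> S2
  read 'c': S2 --c--> S1
  read 'b': S1 --b--> S1
  read 'a': S1 --a--> S3
  read 'b': S3 --b--> S2
  read 'b': S2 --b--> S1
  read 'c': S1 --c--> S1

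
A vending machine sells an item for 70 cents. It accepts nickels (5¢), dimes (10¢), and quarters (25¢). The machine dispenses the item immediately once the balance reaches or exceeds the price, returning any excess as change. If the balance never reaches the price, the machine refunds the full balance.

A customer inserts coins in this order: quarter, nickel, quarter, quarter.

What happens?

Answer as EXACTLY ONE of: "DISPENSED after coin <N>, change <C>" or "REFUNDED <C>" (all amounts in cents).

Price: 70¢
Coin 1 (quarter, 25¢): balance = 25¢
Coin 2 (nickel, 5¢): balance = 30¢
Coin 3 (quarter, 25¢): balance = 55¢
Coin 4 (quarter, 25¢): balance = 80¢
  → balance >= price → DISPENSE, change = 80 - 70 = 10¢

Answer: DISPENSED after coin 4, change 10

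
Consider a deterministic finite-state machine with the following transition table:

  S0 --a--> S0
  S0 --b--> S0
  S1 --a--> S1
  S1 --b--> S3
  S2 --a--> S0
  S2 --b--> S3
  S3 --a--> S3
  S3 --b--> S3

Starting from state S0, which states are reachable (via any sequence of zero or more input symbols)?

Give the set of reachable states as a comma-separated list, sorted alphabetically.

Answer: S0

Derivation:
BFS from S0:
  visit S0: S0--a-->S0 (seen), S0--b-->S0 (seen)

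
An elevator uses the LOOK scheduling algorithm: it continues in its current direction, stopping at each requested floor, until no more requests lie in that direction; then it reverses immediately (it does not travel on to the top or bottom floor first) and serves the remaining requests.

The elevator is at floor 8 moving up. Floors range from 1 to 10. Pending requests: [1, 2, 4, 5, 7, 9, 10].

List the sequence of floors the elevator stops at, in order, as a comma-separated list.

Answer: 9, 10, 7, 5, 4, 2, 1

Derivation:
Current: 8, moving UP
Serve above first (ascending): [9, 10]
Then reverse, serve below (descending): [7, 5, 4, 2, 1]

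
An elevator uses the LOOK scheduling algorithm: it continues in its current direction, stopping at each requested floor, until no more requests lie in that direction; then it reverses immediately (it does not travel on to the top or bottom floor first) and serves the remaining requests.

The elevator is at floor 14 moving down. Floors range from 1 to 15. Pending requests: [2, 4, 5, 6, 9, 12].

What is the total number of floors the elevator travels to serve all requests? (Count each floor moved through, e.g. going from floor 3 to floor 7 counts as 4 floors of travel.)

Start at floor 14 moving down, LOOK stop order: [12, 9, 6, 5, 4, 2]
  14 → 12: |12-14| = 2, total = 2
  12 → 9: |9-12| = 3, total = 5
  9 → 6: |6-9| = 3, total = 8
  6 → 5: |5-6| = 1, total = 9
  5 → 4: |4-5| = 1, total = 10
  4 → 2: |2-4| = 2, total = 12

Answer: 12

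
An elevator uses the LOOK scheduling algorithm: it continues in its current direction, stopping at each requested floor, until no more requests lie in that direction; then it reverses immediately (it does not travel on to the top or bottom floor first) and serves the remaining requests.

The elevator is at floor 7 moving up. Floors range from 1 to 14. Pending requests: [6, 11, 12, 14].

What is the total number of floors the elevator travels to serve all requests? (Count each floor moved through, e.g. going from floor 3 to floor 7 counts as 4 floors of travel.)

Start at floor 7 moving up, LOOK stop order: [11, 12, 14, 6]
  7 → 11: |11-7| = 4, total = 4
  11 → 12: |12-11| = 1, total = 5
  12 → 14: |14-12| = 2, total = 7
  14 → 6: |6-14| = 8, total = 15

Answer: 15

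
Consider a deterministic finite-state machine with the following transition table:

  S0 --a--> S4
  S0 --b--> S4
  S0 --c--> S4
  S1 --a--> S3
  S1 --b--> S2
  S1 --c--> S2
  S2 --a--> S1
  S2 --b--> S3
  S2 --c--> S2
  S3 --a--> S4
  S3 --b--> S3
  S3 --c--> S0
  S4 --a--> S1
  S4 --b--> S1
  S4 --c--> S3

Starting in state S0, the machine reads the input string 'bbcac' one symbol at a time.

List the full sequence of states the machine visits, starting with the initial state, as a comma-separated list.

Start: S0
  read 'b': S0 --b--> S4
  read 'b': S4 --b--> S1
  read 'c': S1 --c--> S2
  read 'a': S2 --a--> S1
  read 'c': S1 --c--> S2

Answer: S0, S4, S1, S2, S1, S2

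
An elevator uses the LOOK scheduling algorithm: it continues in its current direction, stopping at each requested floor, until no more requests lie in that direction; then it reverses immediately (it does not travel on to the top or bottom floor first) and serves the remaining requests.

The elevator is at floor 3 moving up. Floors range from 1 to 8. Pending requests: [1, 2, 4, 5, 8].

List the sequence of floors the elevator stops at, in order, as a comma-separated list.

Answer: 4, 5, 8, 2, 1

Derivation:
Current: 3, moving UP
Serve above first (ascending): [4, 5, 8]
Then reverse, serve below (descending): [2, 1]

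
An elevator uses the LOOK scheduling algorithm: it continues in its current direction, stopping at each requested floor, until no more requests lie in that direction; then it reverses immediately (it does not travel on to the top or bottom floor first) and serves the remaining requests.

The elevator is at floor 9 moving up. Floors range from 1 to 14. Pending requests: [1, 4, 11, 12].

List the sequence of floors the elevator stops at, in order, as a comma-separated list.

Answer: 11, 12, 4, 1

Derivation:
Current: 9, moving UP
Serve above first (ascending): [11, 12]
Then reverse, serve below (descending): [4, 1]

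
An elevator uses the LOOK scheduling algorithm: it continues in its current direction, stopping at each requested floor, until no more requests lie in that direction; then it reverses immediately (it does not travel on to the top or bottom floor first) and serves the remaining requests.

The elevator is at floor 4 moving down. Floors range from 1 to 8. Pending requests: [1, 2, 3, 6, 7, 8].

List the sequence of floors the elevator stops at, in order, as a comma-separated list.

Current: 4, moving DOWN
Serve below first (descending): [3, 2, 1]
Then reverse, serve above (ascending): [6, 7, 8]

Answer: 3, 2, 1, 6, 7, 8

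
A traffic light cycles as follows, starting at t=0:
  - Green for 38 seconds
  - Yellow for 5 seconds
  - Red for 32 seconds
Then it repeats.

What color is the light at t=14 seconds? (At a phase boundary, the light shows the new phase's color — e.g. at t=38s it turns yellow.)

Answer: green

Derivation:
Cycle length = 38 + 5 + 32 = 75s
t = 14, phase_t = 14 mod 75 = 14
14 < 38 (green end) → GREEN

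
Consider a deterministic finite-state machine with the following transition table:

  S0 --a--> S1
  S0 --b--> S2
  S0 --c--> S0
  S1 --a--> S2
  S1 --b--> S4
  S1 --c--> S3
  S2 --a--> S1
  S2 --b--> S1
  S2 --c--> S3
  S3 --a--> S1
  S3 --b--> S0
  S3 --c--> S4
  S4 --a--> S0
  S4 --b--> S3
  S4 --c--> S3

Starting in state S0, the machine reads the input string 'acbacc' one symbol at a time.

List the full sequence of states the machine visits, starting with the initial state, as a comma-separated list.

Answer: S0, S1, S3, S0, S1, S3, S4

Derivation:
Start: S0
  read 'a': S0 --a--> S1
  read 'c': S1 --c--> S3
  read 'b': S3 --b--> S0
  read 'a': S0 --a--> S1
  read 'c': S1 --c--> S3
  read 'c': S3 --c--> S4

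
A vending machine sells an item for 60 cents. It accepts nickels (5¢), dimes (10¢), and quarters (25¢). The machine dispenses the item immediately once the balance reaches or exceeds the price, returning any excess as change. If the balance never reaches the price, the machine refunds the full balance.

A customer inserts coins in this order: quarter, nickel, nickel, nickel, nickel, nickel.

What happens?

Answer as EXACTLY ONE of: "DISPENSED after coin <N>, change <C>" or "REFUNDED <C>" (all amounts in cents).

Answer: REFUNDED 50

Derivation:
Price: 60¢
Coin 1 (quarter, 25¢): balance = 25¢
Coin 2 (nickel, 5¢): balance = 30¢
Coin 3 (nickel, 5¢): balance = 35¢
Coin 4 (nickel, 5¢): balance = 40¢
Coin 5 (nickel, 5¢): balance = 45¢
Coin 6 (nickel, 5¢): balance = 50¢
All coins inserted, balance 50¢ < price 60¢ → REFUND 50¢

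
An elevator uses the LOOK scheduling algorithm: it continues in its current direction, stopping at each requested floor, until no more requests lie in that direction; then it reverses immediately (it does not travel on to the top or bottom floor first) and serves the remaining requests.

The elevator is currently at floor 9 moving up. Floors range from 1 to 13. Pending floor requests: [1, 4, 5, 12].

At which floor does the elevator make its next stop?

Current floor: 9, direction: up
Requests above: [12]
Requests below: [1, 4, 5]
Moving up and requests lie above → nearest above is min([12]) = 12

Answer: 12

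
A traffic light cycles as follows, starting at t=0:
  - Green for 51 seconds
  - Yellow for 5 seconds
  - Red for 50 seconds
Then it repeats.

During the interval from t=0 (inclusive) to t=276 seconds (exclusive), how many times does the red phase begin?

Cycle = 51+5+50 = 106s
red phase starts at t = k*106 + 56 for k=0,1,2,...
Need k*106+56 < 276 → k < 2.075
k ∈ {0, ..., 2} → 3 starts

Answer: 3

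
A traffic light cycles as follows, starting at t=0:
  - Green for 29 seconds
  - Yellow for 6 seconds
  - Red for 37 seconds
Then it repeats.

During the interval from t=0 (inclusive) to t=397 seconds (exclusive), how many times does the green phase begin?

Cycle = 29+6+37 = 72s
green phase starts at t = k*72 + 0 for k=0,1,2,...
Need k*72+0 < 397 → k < 5.514
k ∈ {0, ..., 5} → 6 starts

Answer: 6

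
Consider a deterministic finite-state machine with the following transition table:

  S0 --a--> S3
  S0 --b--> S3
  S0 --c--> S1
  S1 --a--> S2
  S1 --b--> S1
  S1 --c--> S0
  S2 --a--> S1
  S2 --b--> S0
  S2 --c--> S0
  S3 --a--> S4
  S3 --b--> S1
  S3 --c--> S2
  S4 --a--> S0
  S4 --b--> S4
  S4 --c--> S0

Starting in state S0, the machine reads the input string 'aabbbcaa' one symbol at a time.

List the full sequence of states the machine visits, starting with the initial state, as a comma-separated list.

Answer: S0, S3, S4, S4, S4, S4, S0, S3, S4

Derivation:
Start: S0
  read 'a': S0 --a--> S3
  read 'a': S3 --a--> S4
  read 'b': S4 --b--> S4
  read 'b': S4 --b--> S4
  read 'b': S4 --b--> S4
  read 'c': S4 --c--> S0
  read 'a': S0 --a--> S3
  read 'a': S3 --a--> S4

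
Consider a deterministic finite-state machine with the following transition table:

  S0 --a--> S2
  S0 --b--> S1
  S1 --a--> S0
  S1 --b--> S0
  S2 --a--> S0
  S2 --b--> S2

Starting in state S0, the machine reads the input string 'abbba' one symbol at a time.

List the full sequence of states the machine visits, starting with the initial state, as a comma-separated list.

Answer: S0, S2, S2, S2, S2, S0

Derivation:
Start: S0
  read 'a': S0 --a--> S2
  read 'b': S2 --b--> S2
  read 'b': S2 --b--> S2
  read 'b': S2 --b--> S2
  read 'a': S2 --a--> S0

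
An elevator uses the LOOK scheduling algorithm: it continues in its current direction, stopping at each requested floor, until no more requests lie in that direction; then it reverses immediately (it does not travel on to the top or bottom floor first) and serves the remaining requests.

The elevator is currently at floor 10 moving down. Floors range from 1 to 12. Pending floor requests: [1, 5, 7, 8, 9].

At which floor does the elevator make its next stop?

Answer: 9

Derivation:
Current floor: 10, direction: down
Requests above: []
Requests below: [1, 5, 7, 8, 9]
Moving down and requests lie below → nearest below is max([1, 5, 7, 8, 9]) = 9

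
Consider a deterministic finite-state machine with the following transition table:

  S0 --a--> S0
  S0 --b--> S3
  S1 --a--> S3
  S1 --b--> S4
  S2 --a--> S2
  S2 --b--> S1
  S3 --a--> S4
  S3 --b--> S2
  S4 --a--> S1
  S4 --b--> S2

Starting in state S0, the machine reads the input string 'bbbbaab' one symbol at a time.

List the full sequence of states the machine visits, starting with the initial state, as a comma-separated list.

Answer: S0, S3, S2, S1, S4, S1, S3, S2

Derivation:
Start: S0
  read 'b': S0 --b--> S3
  read 'b': S3 --b--> S2
  read 'b': S2 --b--> S1
  read 'b': S1 --b--> S4
  read 'a': S4 --a--> S1
  read 'a': S1 --a--> S3
  read 'b': S3 --b--> S2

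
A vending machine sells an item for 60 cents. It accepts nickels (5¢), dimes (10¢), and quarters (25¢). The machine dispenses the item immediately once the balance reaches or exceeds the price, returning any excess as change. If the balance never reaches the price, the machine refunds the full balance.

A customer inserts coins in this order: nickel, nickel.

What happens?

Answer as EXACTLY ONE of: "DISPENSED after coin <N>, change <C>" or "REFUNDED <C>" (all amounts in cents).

Price: 60¢
Coin 1 (nickel, 5¢): balance = 5¢
Coin 2 (nickel, 5¢): balance = 10¢
All coins inserted, balance 10¢ < price 60¢ → REFUND 10¢

Answer: REFUNDED 10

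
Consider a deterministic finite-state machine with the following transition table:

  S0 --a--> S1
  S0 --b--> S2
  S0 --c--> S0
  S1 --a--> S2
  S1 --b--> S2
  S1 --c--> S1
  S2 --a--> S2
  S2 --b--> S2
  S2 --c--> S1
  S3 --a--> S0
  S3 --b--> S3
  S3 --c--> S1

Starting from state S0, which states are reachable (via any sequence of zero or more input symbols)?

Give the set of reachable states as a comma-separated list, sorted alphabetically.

BFS from S0:
  visit S0: S0--a-->S1 (new), S0--b-->S2 (new), S0--c-->S0 (seen)
  visit S1: S1--a-->S2 (seen), S1--b-->S2 (seen), S1--c-->S1 (seen)
  visit S2: S2--a-->S2 (seen), S2--b-->S2 (seen), S2--c-->S1 (seen)

Answer: S0, S1, S2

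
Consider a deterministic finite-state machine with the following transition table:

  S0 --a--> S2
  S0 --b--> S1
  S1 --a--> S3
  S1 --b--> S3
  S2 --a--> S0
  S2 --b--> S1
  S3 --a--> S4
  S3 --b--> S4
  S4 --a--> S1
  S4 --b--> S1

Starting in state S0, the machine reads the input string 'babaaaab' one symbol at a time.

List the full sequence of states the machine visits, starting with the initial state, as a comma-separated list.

Start: S0
  read 'b': S0 --b--> S1
  read 'a': S1 --a--> S3
  read 'b': S3 --b--> S4
  read 'a': S4 --a--> S1
  read 'a': S1 --a--> S3
  read 'a': S3 --a--> S4
  read 'a': S4 --a--> S1
  read 'b': S1 --b--> S3

Answer: S0, S1, S3, S4, S1, S3, S4, S1, S3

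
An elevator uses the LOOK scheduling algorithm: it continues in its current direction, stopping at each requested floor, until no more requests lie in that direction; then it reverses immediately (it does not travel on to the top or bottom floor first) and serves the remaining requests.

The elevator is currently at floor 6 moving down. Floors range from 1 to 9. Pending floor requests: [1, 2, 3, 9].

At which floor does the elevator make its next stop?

Current floor: 6, direction: down
Requests above: [9]
Requests below: [1, 2, 3]
Moving down and requests lie below → nearest below is max([1, 2, 3]) = 3

Answer: 3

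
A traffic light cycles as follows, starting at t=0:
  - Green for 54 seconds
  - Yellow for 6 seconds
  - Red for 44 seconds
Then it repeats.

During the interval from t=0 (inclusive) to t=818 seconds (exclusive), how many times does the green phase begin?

Answer: 8

Derivation:
Cycle = 54+6+44 = 104s
green phase starts at t = k*104 + 0 for k=0,1,2,...
Need k*104+0 < 818 → k < 7.865
k ∈ {0, ..., 7} → 8 starts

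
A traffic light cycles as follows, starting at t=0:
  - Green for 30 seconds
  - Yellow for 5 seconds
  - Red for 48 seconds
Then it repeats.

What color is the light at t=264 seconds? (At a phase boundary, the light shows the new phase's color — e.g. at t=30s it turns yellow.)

Answer: green

Derivation:
Cycle length = 30 + 5 + 48 = 83s
t = 264, phase_t = 264 mod 83 = 15
15 < 30 (green end) → GREEN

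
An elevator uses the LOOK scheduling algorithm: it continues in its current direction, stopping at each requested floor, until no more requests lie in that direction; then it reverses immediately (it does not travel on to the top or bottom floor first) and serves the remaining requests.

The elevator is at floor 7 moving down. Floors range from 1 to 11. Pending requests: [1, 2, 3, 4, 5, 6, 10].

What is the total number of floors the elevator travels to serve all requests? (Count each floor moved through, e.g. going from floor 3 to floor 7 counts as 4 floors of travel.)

Start at floor 7 moving down, LOOK stop order: [6, 5, 4, 3, 2, 1, 10]
  7 → 6: |6-7| = 1, total = 1
  6 → 5: |5-6| = 1, total = 2
  5 → 4: |4-5| = 1, total = 3
  4 → 3: |3-4| = 1, total = 4
  3 → 2: |2-3| = 1, total = 5
  2 → 1: |1-2| = 1, total = 6
  1 → 10: |10-1| = 9, total = 15

Answer: 15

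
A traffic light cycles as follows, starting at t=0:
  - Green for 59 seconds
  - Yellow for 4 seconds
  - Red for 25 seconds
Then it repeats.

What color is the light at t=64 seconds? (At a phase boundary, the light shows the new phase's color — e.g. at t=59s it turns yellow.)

Cycle length = 59 + 4 + 25 = 88s
t = 64, phase_t = 64 mod 88 = 64
64 >= 63 → RED

Answer: red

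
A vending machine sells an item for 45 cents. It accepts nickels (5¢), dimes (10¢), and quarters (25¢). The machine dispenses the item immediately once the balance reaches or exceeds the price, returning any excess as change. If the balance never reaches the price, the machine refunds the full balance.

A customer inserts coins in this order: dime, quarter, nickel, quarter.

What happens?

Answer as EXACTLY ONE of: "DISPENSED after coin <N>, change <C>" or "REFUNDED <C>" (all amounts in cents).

Answer: DISPENSED after coin 4, change 20

Derivation:
Price: 45¢
Coin 1 (dime, 10¢): balance = 10¢
Coin 2 (quarter, 25¢): balance = 35¢
Coin 3 (nickel, 5¢): balance = 40¢
Coin 4 (quarter, 25¢): balance = 65¢
  → balance >= price → DISPENSE, change = 65 - 45 = 20¢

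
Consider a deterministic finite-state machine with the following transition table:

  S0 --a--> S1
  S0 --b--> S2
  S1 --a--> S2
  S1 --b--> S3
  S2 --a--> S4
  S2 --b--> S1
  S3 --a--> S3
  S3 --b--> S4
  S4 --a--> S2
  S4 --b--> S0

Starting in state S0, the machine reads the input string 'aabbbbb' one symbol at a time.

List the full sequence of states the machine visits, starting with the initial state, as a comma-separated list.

Start: S0
  read 'a': S0 --a--> S1
  read 'a': S1 --a--> S2
  read 'b': S2 --b--> S1
  read 'b': S1 --b--> S3
  read 'b': S3 --b--> S4
  read 'b': S4 --b--> S0
  read 'b': S0 --b--> S2

Answer: S0, S1, S2, S1, S3, S4, S0, S2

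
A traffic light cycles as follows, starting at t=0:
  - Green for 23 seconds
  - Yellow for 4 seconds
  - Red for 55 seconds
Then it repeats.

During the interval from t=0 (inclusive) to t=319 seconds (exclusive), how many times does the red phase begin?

Cycle = 23+4+55 = 82s
red phase starts at t = k*82 + 27 for k=0,1,2,...
Need k*82+27 < 319 → k < 3.561
k ∈ {0, ..., 3} → 4 starts

Answer: 4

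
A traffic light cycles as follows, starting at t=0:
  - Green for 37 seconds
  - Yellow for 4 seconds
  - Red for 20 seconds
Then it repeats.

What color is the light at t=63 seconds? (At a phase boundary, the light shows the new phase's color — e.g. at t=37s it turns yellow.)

Answer: green

Derivation:
Cycle length = 37 + 4 + 20 = 61s
t = 63, phase_t = 63 mod 61 = 2
2 < 37 (green end) → GREEN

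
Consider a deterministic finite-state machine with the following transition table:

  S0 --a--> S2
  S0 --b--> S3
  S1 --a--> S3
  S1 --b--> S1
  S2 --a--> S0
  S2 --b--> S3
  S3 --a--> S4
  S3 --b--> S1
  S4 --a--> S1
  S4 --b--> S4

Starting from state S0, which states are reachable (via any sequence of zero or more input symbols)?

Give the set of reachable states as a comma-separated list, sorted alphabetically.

Answer: S0, S1, S2, S3, S4

Derivation:
BFS from S0:
  visit S0: S0--a-->S2 (new), S0--b-->S3 (new)
  visit S2: S2--a-->S0 (seen), S2--b-->S3 (seen)
  visit S3: S3--a-->S4 (new), S3--b-->S1 (new)
  visit S4: S4--a-->S1 (seen), S4--b-->S4 (seen)
  visit S1: S1--a-->S3 (seen), S1--b-->S1 (seen)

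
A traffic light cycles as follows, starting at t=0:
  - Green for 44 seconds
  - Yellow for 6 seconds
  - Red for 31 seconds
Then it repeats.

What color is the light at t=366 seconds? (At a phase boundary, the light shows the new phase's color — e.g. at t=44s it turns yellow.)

Answer: green

Derivation:
Cycle length = 44 + 6 + 31 = 81s
t = 366, phase_t = 366 mod 81 = 42
42 < 44 (green end) → GREEN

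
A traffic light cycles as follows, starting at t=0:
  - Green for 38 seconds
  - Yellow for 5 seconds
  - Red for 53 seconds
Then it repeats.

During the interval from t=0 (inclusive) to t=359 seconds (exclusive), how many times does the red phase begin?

Cycle = 38+5+53 = 96s
red phase starts at t = k*96 + 43 for k=0,1,2,...
Need k*96+43 < 359 → k < 3.292
k ∈ {0, ..., 3} → 4 starts

Answer: 4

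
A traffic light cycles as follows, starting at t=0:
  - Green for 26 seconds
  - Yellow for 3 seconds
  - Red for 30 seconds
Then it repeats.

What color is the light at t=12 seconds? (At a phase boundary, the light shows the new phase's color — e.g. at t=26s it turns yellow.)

Cycle length = 26 + 3 + 30 = 59s
t = 12, phase_t = 12 mod 59 = 12
12 < 26 (green end) → GREEN

Answer: green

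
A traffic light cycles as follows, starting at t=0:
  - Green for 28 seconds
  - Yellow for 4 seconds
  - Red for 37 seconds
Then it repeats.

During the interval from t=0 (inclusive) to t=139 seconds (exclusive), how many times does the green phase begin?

Answer: 3

Derivation:
Cycle = 28+4+37 = 69s
green phase starts at t = k*69 + 0 for k=0,1,2,...
Need k*69+0 < 139 → k < 2.014
k ∈ {0, ..., 2} → 3 starts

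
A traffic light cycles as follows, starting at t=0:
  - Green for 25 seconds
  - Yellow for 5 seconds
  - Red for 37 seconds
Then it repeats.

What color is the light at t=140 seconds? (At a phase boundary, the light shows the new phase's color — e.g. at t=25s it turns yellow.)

Answer: green

Derivation:
Cycle length = 25 + 5 + 37 = 67s
t = 140, phase_t = 140 mod 67 = 6
6 < 25 (green end) → GREEN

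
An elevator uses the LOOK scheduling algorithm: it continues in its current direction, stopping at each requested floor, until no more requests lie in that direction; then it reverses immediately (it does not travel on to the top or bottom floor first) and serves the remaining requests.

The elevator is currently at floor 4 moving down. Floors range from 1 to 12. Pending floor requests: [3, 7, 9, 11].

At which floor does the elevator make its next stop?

Current floor: 4, direction: down
Requests above: [7, 9, 11]
Requests below: [3]
Moving down and requests lie below → nearest below is max([3]) = 3

Answer: 3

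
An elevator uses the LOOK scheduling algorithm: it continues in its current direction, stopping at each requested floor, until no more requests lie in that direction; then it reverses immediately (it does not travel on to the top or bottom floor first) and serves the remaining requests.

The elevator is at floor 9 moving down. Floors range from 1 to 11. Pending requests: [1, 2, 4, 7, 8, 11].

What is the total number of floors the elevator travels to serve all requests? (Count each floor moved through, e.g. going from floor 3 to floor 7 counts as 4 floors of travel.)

Answer: 18

Derivation:
Start at floor 9 moving down, LOOK stop order: [8, 7, 4, 2, 1, 11]
  9 → 8: |8-9| = 1, total = 1
  8 → 7: |7-8| = 1, total = 2
  7 → 4: |4-7| = 3, total = 5
  4 → 2: |2-4| = 2, total = 7
  2 → 1: |1-2| = 1, total = 8
  1 → 11: |11-1| = 10, total = 18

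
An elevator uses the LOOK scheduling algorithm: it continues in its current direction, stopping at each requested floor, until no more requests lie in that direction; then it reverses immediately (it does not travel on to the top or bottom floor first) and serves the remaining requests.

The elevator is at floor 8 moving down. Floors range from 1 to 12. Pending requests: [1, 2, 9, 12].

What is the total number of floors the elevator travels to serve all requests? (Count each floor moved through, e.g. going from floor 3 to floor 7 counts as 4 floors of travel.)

Answer: 18

Derivation:
Start at floor 8 moving down, LOOK stop order: [2, 1, 9, 12]
  8 → 2: |2-8| = 6, total = 6
  2 → 1: |1-2| = 1, total = 7
  1 → 9: |9-1| = 8, total = 15
  9 → 12: |12-9| = 3, total = 18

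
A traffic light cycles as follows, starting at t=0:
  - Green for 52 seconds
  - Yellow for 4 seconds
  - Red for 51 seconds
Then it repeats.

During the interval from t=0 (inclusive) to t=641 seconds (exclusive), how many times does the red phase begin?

Answer: 6

Derivation:
Cycle = 52+4+51 = 107s
red phase starts at t = k*107 + 56 for k=0,1,2,...
Need k*107+56 < 641 → k < 5.467
k ∈ {0, ..., 5} → 6 starts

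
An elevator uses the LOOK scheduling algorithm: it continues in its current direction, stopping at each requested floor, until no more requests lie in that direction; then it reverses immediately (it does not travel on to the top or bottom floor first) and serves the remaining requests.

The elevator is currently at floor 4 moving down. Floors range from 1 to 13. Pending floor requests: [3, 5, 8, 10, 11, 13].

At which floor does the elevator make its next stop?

Answer: 3

Derivation:
Current floor: 4, direction: down
Requests above: [5, 8, 10, 11, 13]
Requests below: [3]
Moving down and requests lie below → nearest below is max([3]) = 3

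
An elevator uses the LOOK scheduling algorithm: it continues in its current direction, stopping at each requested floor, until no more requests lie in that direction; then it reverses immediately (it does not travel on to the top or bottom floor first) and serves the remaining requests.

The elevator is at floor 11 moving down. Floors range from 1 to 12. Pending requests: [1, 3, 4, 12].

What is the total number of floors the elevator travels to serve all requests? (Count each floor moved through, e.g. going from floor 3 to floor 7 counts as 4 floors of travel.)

Answer: 21

Derivation:
Start at floor 11 moving down, LOOK stop order: [4, 3, 1, 12]
  11 → 4: |4-11| = 7, total = 7
  4 → 3: |3-4| = 1, total = 8
  3 → 1: |1-3| = 2, total = 10
  1 → 12: |12-1| = 11, total = 21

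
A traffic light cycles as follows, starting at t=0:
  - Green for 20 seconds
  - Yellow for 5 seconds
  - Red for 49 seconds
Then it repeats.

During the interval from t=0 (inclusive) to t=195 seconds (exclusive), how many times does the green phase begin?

Cycle = 20+5+49 = 74s
green phase starts at t = k*74 + 0 for k=0,1,2,...
Need k*74+0 < 195 → k < 2.635
k ∈ {0, ..., 2} → 3 starts

Answer: 3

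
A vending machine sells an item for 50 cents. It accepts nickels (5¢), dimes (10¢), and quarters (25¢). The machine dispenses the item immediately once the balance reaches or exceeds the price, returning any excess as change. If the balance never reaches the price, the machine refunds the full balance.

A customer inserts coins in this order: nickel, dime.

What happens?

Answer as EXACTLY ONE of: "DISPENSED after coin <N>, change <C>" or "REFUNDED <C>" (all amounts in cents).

Answer: REFUNDED 15

Derivation:
Price: 50¢
Coin 1 (nickel, 5¢): balance = 5¢
Coin 2 (dime, 10¢): balance = 15¢
All coins inserted, balance 15¢ < price 50¢ → REFUND 15¢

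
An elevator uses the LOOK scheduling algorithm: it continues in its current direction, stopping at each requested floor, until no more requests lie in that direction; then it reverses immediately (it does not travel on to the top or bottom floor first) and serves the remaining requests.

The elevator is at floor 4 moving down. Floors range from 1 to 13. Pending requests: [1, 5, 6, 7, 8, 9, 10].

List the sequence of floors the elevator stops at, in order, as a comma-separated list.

Current: 4, moving DOWN
Serve below first (descending): [1]
Then reverse, serve above (ascending): [5, 6, 7, 8, 9, 10]

Answer: 1, 5, 6, 7, 8, 9, 10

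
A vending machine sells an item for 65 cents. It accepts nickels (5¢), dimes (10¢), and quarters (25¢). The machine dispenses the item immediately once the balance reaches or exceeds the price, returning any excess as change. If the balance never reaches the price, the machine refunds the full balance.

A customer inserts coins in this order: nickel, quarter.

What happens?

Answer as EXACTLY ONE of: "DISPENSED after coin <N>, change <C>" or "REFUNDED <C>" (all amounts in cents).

Answer: REFUNDED 30

Derivation:
Price: 65¢
Coin 1 (nickel, 5¢): balance = 5¢
Coin 2 (quarter, 25¢): balance = 30¢
All coins inserted, balance 30¢ < price 65¢ → REFUND 30¢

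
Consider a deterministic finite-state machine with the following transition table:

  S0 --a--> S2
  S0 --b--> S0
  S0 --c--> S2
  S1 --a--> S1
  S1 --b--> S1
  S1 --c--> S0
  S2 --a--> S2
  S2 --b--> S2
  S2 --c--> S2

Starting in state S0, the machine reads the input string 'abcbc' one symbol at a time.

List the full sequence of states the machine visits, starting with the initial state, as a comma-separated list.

Start: S0
  read 'a': S0 --a--> S2
  read 'b': S2 --b--> S2
  read 'c': S2 --c--> S2
  read 'b': S2 --b--> S2
  read 'c': S2 --c--> S2

Answer: S0, S2, S2, S2, S2, S2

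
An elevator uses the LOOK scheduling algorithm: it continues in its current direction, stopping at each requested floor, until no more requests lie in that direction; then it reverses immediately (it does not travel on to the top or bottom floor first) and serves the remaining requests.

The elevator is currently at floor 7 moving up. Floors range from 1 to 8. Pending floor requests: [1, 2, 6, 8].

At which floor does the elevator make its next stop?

Answer: 8

Derivation:
Current floor: 7, direction: up
Requests above: [8]
Requests below: [1, 2, 6]
Moving up and requests lie above → nearest above is min([8]) = 8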